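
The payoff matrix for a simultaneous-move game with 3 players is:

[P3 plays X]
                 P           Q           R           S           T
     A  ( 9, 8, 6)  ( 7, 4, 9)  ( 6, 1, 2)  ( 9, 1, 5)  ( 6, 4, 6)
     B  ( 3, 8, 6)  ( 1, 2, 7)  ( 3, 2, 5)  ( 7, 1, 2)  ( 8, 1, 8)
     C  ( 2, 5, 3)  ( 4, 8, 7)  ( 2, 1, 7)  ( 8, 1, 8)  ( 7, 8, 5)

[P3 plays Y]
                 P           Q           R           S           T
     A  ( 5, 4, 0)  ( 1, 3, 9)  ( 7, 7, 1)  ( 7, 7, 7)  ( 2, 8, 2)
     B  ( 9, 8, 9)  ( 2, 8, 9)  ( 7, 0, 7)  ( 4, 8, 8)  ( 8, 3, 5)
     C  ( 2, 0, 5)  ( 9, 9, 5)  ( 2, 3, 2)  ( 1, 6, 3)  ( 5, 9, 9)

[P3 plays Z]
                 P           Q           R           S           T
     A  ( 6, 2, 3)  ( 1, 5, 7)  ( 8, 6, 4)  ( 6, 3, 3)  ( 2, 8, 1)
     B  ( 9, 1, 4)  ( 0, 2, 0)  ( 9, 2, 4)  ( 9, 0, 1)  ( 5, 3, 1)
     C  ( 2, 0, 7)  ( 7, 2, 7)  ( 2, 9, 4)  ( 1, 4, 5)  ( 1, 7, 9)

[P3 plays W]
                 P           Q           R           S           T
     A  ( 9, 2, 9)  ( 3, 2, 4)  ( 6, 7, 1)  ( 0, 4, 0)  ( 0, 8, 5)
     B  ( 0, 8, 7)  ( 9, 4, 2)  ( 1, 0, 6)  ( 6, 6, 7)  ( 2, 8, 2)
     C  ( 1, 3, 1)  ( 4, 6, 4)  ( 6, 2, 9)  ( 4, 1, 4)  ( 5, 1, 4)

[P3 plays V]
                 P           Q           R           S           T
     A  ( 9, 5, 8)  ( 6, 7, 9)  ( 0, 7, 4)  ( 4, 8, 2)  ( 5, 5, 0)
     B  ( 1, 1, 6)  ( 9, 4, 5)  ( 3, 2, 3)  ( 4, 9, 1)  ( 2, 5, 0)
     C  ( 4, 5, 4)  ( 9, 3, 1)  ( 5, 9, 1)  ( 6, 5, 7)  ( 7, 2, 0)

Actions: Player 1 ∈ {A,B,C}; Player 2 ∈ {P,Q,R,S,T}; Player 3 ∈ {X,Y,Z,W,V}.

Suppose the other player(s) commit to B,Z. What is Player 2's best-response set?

argmax u_2 = {T}

u_2(P vs B,Z) = 1
u_2(Q vs B,Z) = 2
u_2(R vs B,Z) = 2
u_2(S vs B,Z) = 0
u_2(T vs B,Z) = 3
max payoff 3 at {T}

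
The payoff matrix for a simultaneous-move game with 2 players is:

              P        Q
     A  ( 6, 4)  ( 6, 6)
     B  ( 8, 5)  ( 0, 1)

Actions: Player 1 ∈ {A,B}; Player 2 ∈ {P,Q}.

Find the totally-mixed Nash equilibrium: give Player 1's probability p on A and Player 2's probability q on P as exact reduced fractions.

P1 indiff ⇒ q·6+(1-q)·6 = q·8+(1-q)·0 ⇒ q(-2) = (1-q)(-6) ⇒ q = 3/4
P2 indiff ⇒ p·4+(1-p)·5 = p·6+(1-p)·1 ⇒ p(-2) = (1-p)(-4) ⇒ p = 2/3

P1 mixes 2/3 on A; P2 mixes 3/4 on P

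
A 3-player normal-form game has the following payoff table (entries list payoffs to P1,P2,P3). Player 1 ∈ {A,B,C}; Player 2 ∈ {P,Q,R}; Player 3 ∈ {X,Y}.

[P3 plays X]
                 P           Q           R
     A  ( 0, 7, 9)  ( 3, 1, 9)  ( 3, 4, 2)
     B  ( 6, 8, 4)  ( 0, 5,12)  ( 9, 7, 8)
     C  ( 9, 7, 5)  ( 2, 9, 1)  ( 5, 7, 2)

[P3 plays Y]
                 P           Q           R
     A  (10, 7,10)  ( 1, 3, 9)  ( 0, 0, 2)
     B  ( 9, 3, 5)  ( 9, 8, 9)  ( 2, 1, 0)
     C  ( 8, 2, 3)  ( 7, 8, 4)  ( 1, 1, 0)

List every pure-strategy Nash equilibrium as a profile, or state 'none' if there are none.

Nash profiles: (A,P,Y)

(A,P,X): not NE [P1→C gives 9>0; P3→Y gives 10>9]
(A,P,Y): NE
(A,Q,X): not NE [P2→P gives 7>1]
(A,Q,Y): not NE [P1→B gives 9>1; P2→P gives 7>3]
(A,R,X): not NE [P1→B gives 9>3; P2→P gives 7>4]
(A,R,Y): not NE [P1→B gives 2>0; P2→P gives 7>0]
(B,P,X): not NE [P1→C gives 9>6; P3→Y gives 5>4]
(B,P,Y): not NE [P1→A gives 10>9; P2→Q gives 8>3]
(B,Q,X): not NE [P1→A gives 3>0; P2→P gives 8>5]
(B,Q,Y): not NE [P3→X gives 12>9]
(B,R,X): not NE [P2→P gives 8>7]
(B,R,Y): not NE [P2→Q gives 8>1; P3→X gives 8>0]
(C,P,X): not NE [P2→Q gives 9>7]
(C,P,Y): not NE [P1→A gives 10>8; P2→Q gives 8>2; P3→X gives 5>3]
(C,Q,X): not NE [P1→A gives 3>2; P3→Y gives 4>1]
(C,Q,Y): not NE [P1→B gives 9>7]
(C,R,X): not NE [P1→B gives 9>5; P2→Q gives 9>7]
(C,R,Y): not NE [P1→B gives 2>1; P2→Q gives 8>1; P3→X gives 2>0]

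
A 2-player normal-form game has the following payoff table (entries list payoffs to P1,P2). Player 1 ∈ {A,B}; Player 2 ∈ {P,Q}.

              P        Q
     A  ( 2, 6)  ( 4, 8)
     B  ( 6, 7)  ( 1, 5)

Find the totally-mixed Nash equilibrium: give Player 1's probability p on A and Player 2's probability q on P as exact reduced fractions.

P1 indiff ⇒ q·2+(1-q)·4 = q·6+(1-q)·1 ⇒ q(-4) = (1-q)(-3) ⇒ q = 3/7
P2 indiff ⇒ p·6+(1-p)·7 = p·8+(1-p)·5 ⇒ p(-2) = (1-p)(-2) ⇒ p = 1/2

p=1/2, q=3/7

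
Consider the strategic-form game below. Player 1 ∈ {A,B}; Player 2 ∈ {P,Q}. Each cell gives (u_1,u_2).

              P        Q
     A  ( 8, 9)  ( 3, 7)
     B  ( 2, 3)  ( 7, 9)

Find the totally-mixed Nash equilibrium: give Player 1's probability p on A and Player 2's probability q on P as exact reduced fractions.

p=3/4, q=2/5

P1 indiff ⇒ q·8+(1-q)·3 = q·2+(1-q)·7 ⇒ q(6) = (1-q)(4) ⇒ q = 2/5
P2 indiff ⇒ p·9+(1-p)·3 = p·7+(1-p)·9 ⇒ p(2) = (1-p)(6) ⇒ p = 3/4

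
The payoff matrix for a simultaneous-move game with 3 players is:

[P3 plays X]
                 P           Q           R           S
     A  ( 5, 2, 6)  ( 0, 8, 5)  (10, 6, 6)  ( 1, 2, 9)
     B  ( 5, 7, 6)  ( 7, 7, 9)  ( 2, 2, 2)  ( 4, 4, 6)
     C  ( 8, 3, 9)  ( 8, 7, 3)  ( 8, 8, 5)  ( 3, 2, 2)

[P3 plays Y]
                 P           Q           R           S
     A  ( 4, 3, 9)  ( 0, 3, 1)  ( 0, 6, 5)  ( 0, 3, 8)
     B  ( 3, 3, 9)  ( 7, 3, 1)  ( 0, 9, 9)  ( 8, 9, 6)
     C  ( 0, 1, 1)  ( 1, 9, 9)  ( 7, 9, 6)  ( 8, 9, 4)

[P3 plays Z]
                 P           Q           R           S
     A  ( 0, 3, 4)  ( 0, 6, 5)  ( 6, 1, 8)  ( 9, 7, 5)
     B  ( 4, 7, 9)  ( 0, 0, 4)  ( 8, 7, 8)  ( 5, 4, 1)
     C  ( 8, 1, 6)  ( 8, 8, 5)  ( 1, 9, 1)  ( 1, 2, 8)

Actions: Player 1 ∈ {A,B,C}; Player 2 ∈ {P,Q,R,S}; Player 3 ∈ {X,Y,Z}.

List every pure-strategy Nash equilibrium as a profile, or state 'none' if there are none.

(A,P,X): not NE [P1→C gives 8>5; P2→Q gives 8>2; P3→Y gives 9>6]
(A,P,Y): not NE [P2→R gives 6>3]
(A,P,Z): not NE [P1→C gives 8>0; P2→S gives 7>3; P3→Y gives 9>4]
(A,Q,X): not NE [P1→C gives 8>0]
(A,Q,Y): not NE [P1→B gives 7>0; P2→R gives 6>3; P3→Z gives 5>1]
(A,Q,Z): not NE [P1→C gives 8>0; P2→S gives 7>6]
(A,R,X): not NE [P2→Q gives 8>6; P3→Z gives 8>6]
(A,R,Y): not NE [P1→C gives 7>0; P3→Z gives 8>5]
(A,R,Z): not NE [P1→B gives 8>6; P2→S gives 7>1]
(A,S,X): not NE [P1→B gives 4>1; P2→Q gives 8>2]
(A,S,Y): not NE [P1→C gives 8>0; P2→R gives 6>3; P3→X gives 9>8]
(A,S,Z): not NE [P3→X gives 9>5]
(B,P,X): not NE [P1→C gives 8>5; P3→Z gives 9>6]
(B,P,Y): not NE [P1→A gives 4>3; P2→S gives 9>3]
(B,P,Z): not NE [P1→C gives 8>4]
(B,Q,X): not NE [P1→C gives 8>7]
(B,Q,Y): not NE [P2→S gives 9>3; P3→X gives 9>1]
(B,Q,Z): not NE [P1→C gives 8>0; P2→R gives 7>0; P3→X gives 9>4]
(B,R,X): not NE [P1→A gives 10>2; P2→Q gives 7>2; P3→Y gives 9>2]
(B,R,Y): not NE [P1→C gives 7>0]
(B,R,Z): not NE [P3→Y gives 9>8]
(B,S,X): not NE [P2→Q gives 7>4]
(B,S,Y): NE
(B,S,Z): not NE [P1→A gives 9>5; P2→R gives 7>4; P3→Y gives 6>1]
(C,P,X): not NE [P2→R gives 8>3]
(C,P,Y): not NE [P1→A gives 4>0; P2→S gives 9>1; P3→X gives 9>1]
(C,P,Z): not NE [P2→R gives 9>1; P3→X gives 9>6]
(C,Q,X): not NE [P2→R gives 8>7; P3→Y gives 9>3]
(C,Q,Y): not NE [P1→B gives 7>1]
(C,Q,Z): not NE [P2→R gives 9>8; P3→Y gives 9>5]
(C,R,X): not NE [P1→A gives 10>8; P3→Y gives 6>5]
(C,R,Y): NE
(C,R,Z): not NE [P1→B gives 8>1; P3→Y gives 6>1]
(C,S,X): not NE [P1→B gives 4>3; P2→R gives 8>2; P3→Z gives 8>2]
(C,S,Y): not NE [P3→Z gives 8>4]
(C,S,Z): not NE [P1→A gives 9>1; P2→R gives 9>2]

PSNE = {(B,S,Y), (C,R,Y)}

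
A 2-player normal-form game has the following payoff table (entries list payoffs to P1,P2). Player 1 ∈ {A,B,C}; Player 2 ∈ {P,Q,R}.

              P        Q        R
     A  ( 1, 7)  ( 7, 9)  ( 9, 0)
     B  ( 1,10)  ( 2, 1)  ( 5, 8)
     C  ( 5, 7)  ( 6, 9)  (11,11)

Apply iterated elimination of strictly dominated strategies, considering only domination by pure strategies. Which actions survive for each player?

IESDS → P1:{A,C} P2:{Q,R}

P1 drop B (C beats it: P:5>1 Q:6>2 R:11>5)
P2 drop P (Q beats it: A:9>7 C:9>7)
P1→{A,C} P2→{Q,R}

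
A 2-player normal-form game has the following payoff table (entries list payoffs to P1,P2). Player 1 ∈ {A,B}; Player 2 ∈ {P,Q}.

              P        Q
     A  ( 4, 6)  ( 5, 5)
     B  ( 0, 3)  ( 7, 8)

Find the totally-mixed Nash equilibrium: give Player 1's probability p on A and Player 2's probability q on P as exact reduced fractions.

p=5/6, q=1/3

P1 indiff ⇒ q·4+(1-q)·5 = q·0+(1-q)·7 ⇒ q(4) = (1-q)(2) ⇒ q = 1/3
P2 indiff ⇒ p·6+(1-p)·3 = p·5+(1-p)·8 ⇒ p(1) = (1-p)(5) ⇒ p = 5/6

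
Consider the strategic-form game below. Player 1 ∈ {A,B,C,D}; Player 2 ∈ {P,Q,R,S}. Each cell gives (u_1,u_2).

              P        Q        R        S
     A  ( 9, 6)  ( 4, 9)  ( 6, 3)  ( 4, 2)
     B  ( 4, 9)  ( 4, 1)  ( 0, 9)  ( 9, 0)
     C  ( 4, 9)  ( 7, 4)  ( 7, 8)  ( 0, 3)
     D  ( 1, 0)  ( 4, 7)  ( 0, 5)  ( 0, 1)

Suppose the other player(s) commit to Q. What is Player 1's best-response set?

u_1(A vs Q) = 4
u_1(B vs Q) = 4
u_1(C vs Q) = 7
u_1(D vs Q) = 4
max payoff 7 at {C}

P1 best: {C}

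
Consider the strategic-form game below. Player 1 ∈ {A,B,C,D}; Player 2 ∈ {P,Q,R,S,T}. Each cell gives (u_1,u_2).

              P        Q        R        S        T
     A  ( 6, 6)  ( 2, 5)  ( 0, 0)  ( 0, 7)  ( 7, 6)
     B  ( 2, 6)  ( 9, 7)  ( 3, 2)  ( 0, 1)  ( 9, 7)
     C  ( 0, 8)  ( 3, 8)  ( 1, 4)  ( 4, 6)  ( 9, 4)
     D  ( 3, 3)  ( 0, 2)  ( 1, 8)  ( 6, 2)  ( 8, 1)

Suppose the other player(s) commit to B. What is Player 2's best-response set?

P2 best: {Q,T}

u_2(P vs B) = 6
u_2(Q vs B) = 7
u_2(R vs B) = 2
u_2(S vs B) = 1
u_2(T vs B) = 7
max payoff 7 at {Q,T}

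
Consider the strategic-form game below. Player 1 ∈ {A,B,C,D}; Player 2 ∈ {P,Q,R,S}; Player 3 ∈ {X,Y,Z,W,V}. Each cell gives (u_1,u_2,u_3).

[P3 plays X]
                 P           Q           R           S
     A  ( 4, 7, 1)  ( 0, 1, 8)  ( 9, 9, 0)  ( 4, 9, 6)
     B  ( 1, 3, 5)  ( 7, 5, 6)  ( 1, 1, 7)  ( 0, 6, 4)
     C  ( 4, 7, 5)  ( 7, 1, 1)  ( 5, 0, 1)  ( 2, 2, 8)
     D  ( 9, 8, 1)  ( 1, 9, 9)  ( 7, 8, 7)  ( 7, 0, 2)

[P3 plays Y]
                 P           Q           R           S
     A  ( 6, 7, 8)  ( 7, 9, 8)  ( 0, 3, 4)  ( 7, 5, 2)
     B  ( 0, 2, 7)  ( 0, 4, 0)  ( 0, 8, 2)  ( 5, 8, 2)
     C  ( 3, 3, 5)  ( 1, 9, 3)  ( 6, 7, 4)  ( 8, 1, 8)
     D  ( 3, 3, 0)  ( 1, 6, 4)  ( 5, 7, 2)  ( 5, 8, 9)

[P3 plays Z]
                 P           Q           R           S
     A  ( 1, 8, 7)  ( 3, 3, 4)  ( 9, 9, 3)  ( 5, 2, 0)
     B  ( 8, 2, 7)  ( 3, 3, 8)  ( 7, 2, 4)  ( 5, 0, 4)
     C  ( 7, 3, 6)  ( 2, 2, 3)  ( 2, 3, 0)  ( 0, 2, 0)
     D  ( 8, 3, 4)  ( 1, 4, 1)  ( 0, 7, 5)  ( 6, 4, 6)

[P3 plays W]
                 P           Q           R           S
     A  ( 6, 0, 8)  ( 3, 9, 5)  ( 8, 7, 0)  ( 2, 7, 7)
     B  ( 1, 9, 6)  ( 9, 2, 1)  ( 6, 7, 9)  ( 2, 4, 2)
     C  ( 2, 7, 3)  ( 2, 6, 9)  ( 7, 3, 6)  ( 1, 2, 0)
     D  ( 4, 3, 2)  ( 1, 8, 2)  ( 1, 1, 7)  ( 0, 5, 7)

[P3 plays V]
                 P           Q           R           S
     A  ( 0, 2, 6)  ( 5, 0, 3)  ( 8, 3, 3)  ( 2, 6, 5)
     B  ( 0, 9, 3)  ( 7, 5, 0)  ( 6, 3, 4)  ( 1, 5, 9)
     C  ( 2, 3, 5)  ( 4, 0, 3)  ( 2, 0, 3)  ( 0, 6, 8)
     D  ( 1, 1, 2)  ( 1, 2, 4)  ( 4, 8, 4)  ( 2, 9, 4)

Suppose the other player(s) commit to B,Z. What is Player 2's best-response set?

u_2(P vs B,Z) = 2
u_2(Q vs B,Z) = 3
u_2(R vs B,Z) = 2
u_2(S vs B,Z) = 0
max payoff 3 at {Q}

P2 best: {Q}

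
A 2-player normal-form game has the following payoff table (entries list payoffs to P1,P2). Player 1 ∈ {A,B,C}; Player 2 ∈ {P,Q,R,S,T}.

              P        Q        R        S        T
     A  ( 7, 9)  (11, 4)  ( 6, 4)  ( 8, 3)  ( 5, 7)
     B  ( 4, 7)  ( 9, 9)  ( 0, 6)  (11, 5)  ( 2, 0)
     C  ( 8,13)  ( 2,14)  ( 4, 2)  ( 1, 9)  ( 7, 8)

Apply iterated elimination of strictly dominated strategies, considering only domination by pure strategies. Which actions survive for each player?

P2 drop R (P beats it: A:9>4 B:7>6 C:13>2)
P2 drop S (P beats it: A:9>3 B:7>5 C:13>9)
P1 drop B (A beats it: P:7>4 Q:11>9 T:5>2)
P2 drop T (P beats it: A:9>7 C:13>8)
P1→{A,C} P2→{P,Q}

IESDS → P1:{A,C} P2:{P,Q}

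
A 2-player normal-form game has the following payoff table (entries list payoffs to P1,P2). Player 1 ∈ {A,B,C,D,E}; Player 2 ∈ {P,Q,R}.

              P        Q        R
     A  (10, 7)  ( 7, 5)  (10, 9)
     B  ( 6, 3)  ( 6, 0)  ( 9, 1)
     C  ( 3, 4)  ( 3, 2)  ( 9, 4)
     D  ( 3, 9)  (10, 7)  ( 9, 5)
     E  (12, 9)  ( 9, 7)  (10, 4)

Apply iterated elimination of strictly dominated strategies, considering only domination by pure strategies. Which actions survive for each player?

Remaining: P1:{A,E} P2:{P,R}

P1 drop B (A beats it: P:10>6 Q:7>6 R:10>9)
P1 drop C (A beats it: P:10>3 Q:7>3 R:10>9)
P2 drop Q (P beats it: A:7>5 D:9>7 E:9>7)
P1 drop D (A beats it: P:10>3 R:10>9)
P1→{A,E} P2→{P,R}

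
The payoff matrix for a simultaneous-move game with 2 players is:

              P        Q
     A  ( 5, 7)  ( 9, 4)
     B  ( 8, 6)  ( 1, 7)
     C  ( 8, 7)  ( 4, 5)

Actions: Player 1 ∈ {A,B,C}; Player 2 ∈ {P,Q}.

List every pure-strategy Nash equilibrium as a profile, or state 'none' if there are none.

Nash profiles: (C,P)

(A,P): not NE [P1→C gives 8>5]
(A,Q): not NE [P2→P gives 7>4]
(B,P): not NE [P2→Q gives 7>6]
(B,Q): not NE [P1→A gives 9>1]
(C,P): NE
(C,Q): not NE [P1→A gives 9>4; P2→P gives 7>5]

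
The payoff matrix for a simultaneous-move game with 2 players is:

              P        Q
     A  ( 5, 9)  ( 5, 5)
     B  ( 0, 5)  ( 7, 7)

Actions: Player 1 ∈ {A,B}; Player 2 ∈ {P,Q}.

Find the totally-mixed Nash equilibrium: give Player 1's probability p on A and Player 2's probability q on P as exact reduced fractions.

P1 mixes 1/3 on A; P2 mixes 2/7 on P

P1 indiff ⇒ q·5+(1-q)·5 = q·0+(1-q)·7 ⇒ q(5) = (1-q)(2) ⇒ q = 2/7
P2 indiff ⇒ p·9+(1-p)·5 = p·5+(1-p)·7 ⇒ p(4) = (1-p)(2) ⇒ p = 1/3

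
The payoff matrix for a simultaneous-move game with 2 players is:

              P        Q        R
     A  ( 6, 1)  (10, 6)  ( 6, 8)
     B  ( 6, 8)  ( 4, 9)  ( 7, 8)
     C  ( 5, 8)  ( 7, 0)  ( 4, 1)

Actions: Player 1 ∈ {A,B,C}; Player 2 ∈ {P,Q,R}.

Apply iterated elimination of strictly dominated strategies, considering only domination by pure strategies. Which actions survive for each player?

P1 drop C (A beats it: P:6>5 Q:10>7 R:6>4)
P2 drop P (Q beats it: A:6>1 B:9>8)
P1→{A,B} P2→{Q,R}

Remaining: P1:{A,B} P2:{Q,R}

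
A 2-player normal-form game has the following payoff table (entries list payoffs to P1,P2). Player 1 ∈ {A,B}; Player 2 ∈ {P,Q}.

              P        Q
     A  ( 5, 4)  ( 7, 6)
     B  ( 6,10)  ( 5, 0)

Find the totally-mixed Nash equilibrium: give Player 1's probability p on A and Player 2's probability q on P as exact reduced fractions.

P1 indiff ⇒ q·5+(1-q)·7 = q·6+(1-q)·5 ⇒ q(-1) = (1-q)(-2) ⇒ q = 2/3
P2 indiff ⇒ p·4+(1-p)·10 = p·6+(1-p)·0 ⇒ p(-2) = (1-p)(-10) ⇒ p = 5/6

p=5/6, q=2/3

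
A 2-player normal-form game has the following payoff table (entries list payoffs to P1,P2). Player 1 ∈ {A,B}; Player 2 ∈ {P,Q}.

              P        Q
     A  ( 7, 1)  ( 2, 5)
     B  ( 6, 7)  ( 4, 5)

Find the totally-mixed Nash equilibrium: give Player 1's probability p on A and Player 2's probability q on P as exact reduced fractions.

P1 indiff ⇒ q·7+(1-q)·2 = q·6+(1-q)·4 ⇒ q(1) = (1-q)(2) ⇒ q = 2/3
P2 indiff ⇒ p·1+(1-p)·7 = p·5+(1-p)·5 ⇒ p(-4) = (1-p)(-2) ⇒ p = 1/3

p=1/3, q=2/3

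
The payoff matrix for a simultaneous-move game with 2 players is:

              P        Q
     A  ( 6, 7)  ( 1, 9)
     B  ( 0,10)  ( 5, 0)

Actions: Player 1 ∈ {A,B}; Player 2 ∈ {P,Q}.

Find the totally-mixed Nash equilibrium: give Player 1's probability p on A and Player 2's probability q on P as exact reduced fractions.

P1 mixes 5/6 on A; P2 mixes 2/5 on P

P1 indiff ⇒ q·6+(1-q)·1 = q·0+(1-q)·5 ⇒ q(6) = (1-q)(4) ⇒ q = 2/5
P2 indiff ⇒ p·7+(1-p)·10 = p·9+(1-p)·0 ⇒ p(-2) = (1-p)(-10) ⇒ p = 5/6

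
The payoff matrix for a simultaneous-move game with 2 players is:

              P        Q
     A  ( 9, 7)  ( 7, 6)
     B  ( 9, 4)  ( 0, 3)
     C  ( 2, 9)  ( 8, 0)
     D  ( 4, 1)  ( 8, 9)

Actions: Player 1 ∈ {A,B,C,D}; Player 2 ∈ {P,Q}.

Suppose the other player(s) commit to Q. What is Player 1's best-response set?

u_1(A vs Q) = 7
u_1(B vs Q) = 0
u_1(C vs Q) = 8
u_1(D vs Q) = 8
max payoff 8 at {C,D}

BR_1 = {C,D}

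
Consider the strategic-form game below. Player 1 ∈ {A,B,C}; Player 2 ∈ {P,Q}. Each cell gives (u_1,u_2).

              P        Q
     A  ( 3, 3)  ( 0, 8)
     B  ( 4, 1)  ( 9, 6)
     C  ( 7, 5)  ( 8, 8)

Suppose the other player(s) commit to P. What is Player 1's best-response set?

u_1(A vs P) = 3
u_1(B vs P) = 4
u_1(C vs P) = 7
max payoff 7 at {C}

P1 best: {C}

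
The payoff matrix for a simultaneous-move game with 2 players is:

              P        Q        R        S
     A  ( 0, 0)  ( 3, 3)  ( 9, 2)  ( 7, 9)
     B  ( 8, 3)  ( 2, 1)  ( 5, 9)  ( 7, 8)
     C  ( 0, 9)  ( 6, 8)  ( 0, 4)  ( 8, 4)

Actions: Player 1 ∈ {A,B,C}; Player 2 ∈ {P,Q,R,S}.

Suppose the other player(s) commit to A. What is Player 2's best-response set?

argmax u_2 = {S}

u_2(P vs A) = 0
u_2(Q vs A) = 3
u_2(R vs A) = 2
u_2(S vs A) = 9
max payoff 9 at {S}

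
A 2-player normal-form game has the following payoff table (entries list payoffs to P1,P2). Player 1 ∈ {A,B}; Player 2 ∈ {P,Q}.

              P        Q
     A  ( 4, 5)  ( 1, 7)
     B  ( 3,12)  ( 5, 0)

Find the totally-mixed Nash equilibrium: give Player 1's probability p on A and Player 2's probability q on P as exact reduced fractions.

p=6/7, q=4/5

P1 indiff ⇒ q·4+(1-q)·1 = q·3+(1-q)·5 ⇒ q(1) = (1-q)(4) ⇒ q = 4/5
P2 indiff ⇒ p·5+(1-p)·12 = p·7+(1-p)·0 ⇒ p(-2) = (1-p)(-12) ⇒ p = 6/7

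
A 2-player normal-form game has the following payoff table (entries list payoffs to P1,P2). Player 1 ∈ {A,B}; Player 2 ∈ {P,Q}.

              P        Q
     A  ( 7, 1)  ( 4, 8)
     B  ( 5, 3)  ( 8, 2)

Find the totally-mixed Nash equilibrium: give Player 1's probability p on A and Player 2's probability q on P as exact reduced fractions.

p=1/8, q=2/3

P1 indiff ⇒ q·7+(1-q)·4 = q·5+(1-q)·8 ⇒ q(2) = (1-q)(4) ⇒ q = 2/3
P2 indiff ⇒ p·1+(1-p)·3 = p·8+(1-p)·2 ⇒ p(-7) = (1-p)(-1) ⇒ p = 1/8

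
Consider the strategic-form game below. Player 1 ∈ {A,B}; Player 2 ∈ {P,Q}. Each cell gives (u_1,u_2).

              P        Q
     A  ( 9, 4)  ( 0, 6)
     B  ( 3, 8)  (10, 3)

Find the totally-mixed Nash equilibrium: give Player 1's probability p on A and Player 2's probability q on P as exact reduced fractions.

p=5/7, q=5/8

P1 indiff ⇒ q·9+(1-q)·0 = q·3+(1-q)·10 ⇒ q(6) = (1-q)(10) ⇒ q = 5/8
P2 indiff ⇒ p·4+(1-p)·8 = p·6+(1-p)·3 ⇒ p(-2) = (1-p)(-5) ⇒ p = 5/7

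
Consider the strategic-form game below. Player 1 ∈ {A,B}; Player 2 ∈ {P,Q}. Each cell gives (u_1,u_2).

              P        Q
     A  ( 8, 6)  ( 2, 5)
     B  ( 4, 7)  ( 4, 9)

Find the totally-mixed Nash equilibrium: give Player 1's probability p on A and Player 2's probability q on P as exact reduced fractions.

P1 indiff ⇒ q·8+(1-q)·2 = q·4+(1-q)·4 ⇒ q(4) = (1-q)(2) ⇒ q = 1/3
P2 indiff ⇒ p·6+(1-p)·7 = p·5+(1-p)·9 ⇒ p(1) = (1-p)(2) ⇒ p = 2/3

P1 mixes 2/3 on A; P2 mixes 1/3 on P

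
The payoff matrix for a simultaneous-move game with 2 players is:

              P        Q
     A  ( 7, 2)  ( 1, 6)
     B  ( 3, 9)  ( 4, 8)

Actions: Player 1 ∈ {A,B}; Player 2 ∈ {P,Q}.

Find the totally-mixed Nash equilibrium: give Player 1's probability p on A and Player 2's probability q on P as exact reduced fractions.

P1 mixes 1/5 on A; P2 mixes 3/7 on P

P1 indiff ⇒ q·7+(1-q)·1 = q·3+(1-q)·4 ⇒ q(4) = (1-q)(3) ⇒ q = 3/7
P2 indiff ⇒ p·2+(1-p)·9 = p·6+(1-p)·8 ⇒ p(-4) = (1-p)(-1) ⇒ p = 1/5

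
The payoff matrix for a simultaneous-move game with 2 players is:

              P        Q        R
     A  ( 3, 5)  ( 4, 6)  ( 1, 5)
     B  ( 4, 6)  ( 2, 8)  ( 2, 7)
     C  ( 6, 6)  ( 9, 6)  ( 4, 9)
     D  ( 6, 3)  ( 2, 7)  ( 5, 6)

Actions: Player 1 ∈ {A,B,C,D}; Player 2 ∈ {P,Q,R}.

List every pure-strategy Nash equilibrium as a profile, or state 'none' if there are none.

No pure NE.

(A,P): not NE [P1→D gives 6>3; P2→Q gives 6>5]
(A,Q): not NE [P1→C gives 9>4]
(A,R): not NE [P1→D gives 5>1; P2→Q gives 6>5]
(B,P): not NE [P1→D gives 6>4; P2→Q gives 8>6]
(B,Q): not NE [P1→C gives 9>2]
(B,R): not NE [P1→D gives 5>2; P2→Q gives 8>7]
(C,P): not NE [P2→R gives 9>6]
(C,Q): not NE [P2→R gives 9>6]
(C,R): not NE [P1→D gives 5>4]
(D,P): not NE [P2→Q gives 7>3]
(D,Q): not NE [P1→C gives 9>2]
(D,R): not NE [P2→Q gives 7>6]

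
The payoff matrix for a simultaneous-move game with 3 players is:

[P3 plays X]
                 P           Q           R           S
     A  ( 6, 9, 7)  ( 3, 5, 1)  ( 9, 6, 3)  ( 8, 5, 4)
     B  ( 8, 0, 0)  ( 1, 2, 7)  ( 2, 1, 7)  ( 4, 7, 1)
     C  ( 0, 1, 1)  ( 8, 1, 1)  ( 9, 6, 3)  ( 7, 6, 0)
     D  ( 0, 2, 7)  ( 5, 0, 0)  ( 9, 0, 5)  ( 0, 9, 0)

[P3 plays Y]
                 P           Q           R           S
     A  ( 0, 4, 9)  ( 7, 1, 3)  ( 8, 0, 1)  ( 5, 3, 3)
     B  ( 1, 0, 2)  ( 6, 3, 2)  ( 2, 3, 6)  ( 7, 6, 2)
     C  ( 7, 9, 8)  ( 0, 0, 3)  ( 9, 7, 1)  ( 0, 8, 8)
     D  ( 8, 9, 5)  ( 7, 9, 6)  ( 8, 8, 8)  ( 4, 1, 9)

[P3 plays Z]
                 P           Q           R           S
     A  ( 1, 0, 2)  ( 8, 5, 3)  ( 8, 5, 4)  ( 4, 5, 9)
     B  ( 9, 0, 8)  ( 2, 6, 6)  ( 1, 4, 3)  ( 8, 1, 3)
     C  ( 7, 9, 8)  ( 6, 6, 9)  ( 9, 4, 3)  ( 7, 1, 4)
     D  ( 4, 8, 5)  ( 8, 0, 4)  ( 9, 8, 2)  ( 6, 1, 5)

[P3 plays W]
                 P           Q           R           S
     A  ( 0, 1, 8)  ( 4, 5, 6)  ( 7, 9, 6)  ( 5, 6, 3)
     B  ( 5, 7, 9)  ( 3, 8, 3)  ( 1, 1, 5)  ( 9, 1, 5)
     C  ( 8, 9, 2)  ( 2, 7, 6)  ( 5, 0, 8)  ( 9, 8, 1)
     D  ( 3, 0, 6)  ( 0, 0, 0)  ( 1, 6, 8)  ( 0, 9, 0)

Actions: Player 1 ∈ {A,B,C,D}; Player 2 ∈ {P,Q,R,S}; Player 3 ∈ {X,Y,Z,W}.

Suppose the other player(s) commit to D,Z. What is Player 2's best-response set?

u_2(P vs D,Z) = 8
u_2(Q vs D,Z) = 0
u_2(R vs D,Z) = 8
u_2(S vs D,Z) = 1
max payoff 8 at {P,R}

argmax u_2 = {P,R}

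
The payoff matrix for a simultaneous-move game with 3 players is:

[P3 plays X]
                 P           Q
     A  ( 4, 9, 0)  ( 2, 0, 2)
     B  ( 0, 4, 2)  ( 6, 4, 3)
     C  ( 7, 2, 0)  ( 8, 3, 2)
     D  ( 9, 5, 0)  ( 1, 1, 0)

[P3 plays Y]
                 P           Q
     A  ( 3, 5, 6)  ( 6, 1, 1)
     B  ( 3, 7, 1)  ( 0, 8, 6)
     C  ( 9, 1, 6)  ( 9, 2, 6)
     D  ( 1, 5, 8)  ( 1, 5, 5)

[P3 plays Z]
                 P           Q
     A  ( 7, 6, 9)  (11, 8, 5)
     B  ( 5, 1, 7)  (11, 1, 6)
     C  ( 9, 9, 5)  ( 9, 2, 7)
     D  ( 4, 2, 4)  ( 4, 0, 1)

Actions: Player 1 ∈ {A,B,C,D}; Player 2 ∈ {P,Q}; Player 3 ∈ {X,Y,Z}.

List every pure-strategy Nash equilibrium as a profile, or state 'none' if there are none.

NE set: (A,Q,Z), (B,Q,Z)

(A,P,X): not NE [P1→D gives 9>4; P3→Z gives 9>0]
(A,P,Y): not NE [P1→C gives 9>3; P3→Z gives 9>6]
(A,P,Z): not NE [P1→C gives 9>7; P2→Q gives 8>6]
(A,Q,X): not NE [P1→C gives 8>2; P2→P gives 9>0; P3→Z gives 5>2]
(A,Q,Y): not NE [P1→C gives 9>6; P2→P gives 5>1; P3→Z gives 5>1]
(A,Q,Z): NE
(B,P,X): not NE [P1→D gives 9>0; P3→Z gives 7>2]
(B,P,Y): not NE [P1→C gives 9>3; P2→Q gives 8>7; P3→Z gives 7>1]
(B,P,Z): not NE [P1→C gives 9>5]
(B,Q,X): not NE [P1→C gives 8>6; P3→Z gives 6>3]
(B,Q,Y): not NE [P1→C gives 9>0]
(B,Q,Z): NE
(C,P,X): not NE [P1→D gives 9>7; P2→Q gives 3>2; P3→Y gives 6>0]
(C,P,Y): not NE [P2→Q gives 2>1]
(C,P,Z): not NE [P3→Y gives 6>5]
(C,Q,X): not NE [P3→Z gives 7>2]
(C,Q,Y): not NE [P3→Z gives 7>6]
(C,Q,Z): not NE [P1→B gives 11>9; P2→P gives 9>2]
(D,P,X): not NE [P3→Y gives 8>0]
(D,P,Y): not NE [P1→C gives 9>1]
(D,P,Z): not NE [P1→C gives 9>4; P3→Y gives 8>4]
(D,Q,X): not NE [P1→C gives 8>1; P2→P gives 5>1; P3→Y gives 5>0]
(D,Q,Y): not NE [P1→C gives 9>1]
(D,Q,Z): not NE [P1→B gives 11>4; P2→P gives 2>0; P3→Y gives 5>1]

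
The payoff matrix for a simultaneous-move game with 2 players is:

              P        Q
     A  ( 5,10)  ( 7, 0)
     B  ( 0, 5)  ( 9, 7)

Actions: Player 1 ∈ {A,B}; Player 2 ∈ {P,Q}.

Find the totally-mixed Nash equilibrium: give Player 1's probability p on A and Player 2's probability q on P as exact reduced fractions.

p=1/6, q=2/7

P1 indiff ⇒ q·5+(1-q)·7 = q·0+(1-q)·9 ⇒ q(5) = (1-q)(2) ⇒ q = 2/7
P2 indiff ⇒ p·10+(1-p)·5 = p·0+(1-p)·7 ⇒ p(10) = (1-p)(2) ⇒ p = 1/6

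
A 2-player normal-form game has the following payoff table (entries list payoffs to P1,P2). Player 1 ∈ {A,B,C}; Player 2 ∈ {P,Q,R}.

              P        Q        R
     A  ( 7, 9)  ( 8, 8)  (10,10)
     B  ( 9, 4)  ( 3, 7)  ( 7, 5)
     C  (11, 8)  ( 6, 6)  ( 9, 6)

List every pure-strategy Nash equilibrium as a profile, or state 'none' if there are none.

(A,P): not NE [P1→C gives 11>7; P2→R gives 10>9]
(A,Q): not NE [P2→R gives 10>8]
(A,R): NE
(B,P): not NE [P1→C gives 11>9; P2→Q gives 7>4]
(B,Q): not NE [P1→A gives 8>3]
(B,R): not NE [P1→A gives 10>7; P2→Q gives 7>5]
(C,P): NE
(C,Q): not NE [P1→A gives 8>6; P2→P gives 8>6]
(C,R): not NE [P1→A gives 10>9; P2→P gives 8>6]

NE set: (A,R), (C,P)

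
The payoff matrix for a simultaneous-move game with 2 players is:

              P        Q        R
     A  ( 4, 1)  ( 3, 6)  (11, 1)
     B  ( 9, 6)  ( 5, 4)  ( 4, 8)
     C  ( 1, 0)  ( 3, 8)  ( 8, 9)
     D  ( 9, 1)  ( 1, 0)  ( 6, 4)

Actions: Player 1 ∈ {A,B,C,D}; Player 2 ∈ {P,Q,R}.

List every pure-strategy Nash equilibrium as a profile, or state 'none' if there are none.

Equilibria: none

(A,P): not NE [P1→D gives 9>4; P2→Q gives 6>1]
(A,Q): not NE [P1→B gives 5>3]
(A,R): not NE [P2→Q gives 6>1]
(B,P): not NE [P2→R gives 8>6]
(B,Q): not NE [P2→R gives 8>4]
(B,R): not NE [P1→A gives 11>4]
(C,P): not NE [P1→D gives 9>1; P2→R gives 9>0]
(C,Q): not NE [P1→B gives 5>3; P2→R gives 9>8]
(C,R): not NE [P1→A gives 11>8]
(D,P): not NE [P2→R gives 4>1]
(D,Q): not NE [P1→B gives 5>1; P2→R gives 4>0]
(D,R): not NE [P1→A gives 11>6]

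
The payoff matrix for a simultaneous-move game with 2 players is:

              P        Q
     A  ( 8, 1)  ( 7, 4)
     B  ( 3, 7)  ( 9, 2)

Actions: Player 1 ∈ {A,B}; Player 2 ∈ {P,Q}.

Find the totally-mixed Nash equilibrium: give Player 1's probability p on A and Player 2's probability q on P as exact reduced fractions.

P1 indiff ⇒ q·8+(1-q)·7 = q·3+(1-q)·9 ⇒ q(5) = (1-q)(2) ⇒ q = 2/7
P2 indiff ⇒ p·1+(1-p)·7 = p·4+(1-p)·2 ⇒ p(-3) = (1-p)(-5) ⇒ p = 5/8

p=5/8, q=2/7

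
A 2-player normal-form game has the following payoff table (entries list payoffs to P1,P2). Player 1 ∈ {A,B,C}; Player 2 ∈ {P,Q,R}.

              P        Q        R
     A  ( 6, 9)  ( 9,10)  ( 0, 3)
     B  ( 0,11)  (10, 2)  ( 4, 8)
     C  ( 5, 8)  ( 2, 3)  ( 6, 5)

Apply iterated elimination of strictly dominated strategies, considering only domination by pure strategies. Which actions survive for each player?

P2 drop R (P beats it: A:9>3 B:11>8 C:8>5)
P1 drop C (A beats it: P:6>5 Q:9>2)
P1→{A,B} P2→{P,Q}

Survivors P1:{A,B} P2:{P,Q}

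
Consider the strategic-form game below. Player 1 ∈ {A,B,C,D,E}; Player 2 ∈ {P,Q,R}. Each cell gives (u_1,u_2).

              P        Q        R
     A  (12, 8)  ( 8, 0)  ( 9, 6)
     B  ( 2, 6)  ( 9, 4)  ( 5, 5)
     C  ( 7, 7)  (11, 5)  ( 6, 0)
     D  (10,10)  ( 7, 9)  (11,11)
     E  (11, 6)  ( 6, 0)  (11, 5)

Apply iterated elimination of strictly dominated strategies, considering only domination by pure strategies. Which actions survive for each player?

P1 drop B (C beats it: P:7>2 Q:11>9 R:6>5)
P2 drop Q (P beats it: A:8>0 C:7>5 D:10>9 E:6>0)
P1 drop C (A beats it: P:12>7 R:9>6)
P1→{A,D,E} P2→{P,R}

IESDS → P1:{A,D,E} P2:{P,R}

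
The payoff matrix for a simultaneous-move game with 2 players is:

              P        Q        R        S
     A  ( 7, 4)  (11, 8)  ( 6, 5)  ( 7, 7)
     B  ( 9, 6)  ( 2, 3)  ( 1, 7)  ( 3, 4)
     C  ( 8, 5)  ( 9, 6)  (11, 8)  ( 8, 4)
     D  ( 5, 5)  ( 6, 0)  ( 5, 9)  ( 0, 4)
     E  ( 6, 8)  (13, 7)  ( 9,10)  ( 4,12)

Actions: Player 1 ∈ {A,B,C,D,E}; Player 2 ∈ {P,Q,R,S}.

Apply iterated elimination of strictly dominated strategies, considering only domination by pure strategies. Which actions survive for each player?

Remaining: P1:{A,C,E} P2:{Q,R,S}

P1 drop D (A beats it: P:7>5 Q:11>6 R:6>5 S:7>0)
P2 drop P (R beats it: A:5>4 B:7>6 C:8>5 E:10>8)
P1 drop B (A beats it: Q:11>2 R:6>1 S:7>3)
P1→{A,C,E} P2→{Q,R,S}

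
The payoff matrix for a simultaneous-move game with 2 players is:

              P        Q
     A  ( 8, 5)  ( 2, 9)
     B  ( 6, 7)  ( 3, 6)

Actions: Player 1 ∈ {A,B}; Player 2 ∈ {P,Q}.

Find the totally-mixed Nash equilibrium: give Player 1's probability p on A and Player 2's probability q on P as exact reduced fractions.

P1 indiff ⇒ q·8+(1-q)·2 = q·6+(1-q)·3 ⇒ q(2) = (1-q)(1) ⇒ q = 1/3
P2 indiff ⇒ p·5+(1-p)·7 = p·9+(1-p)·6 ⇒ p(-4) = (1-p)(-1) ⇒ p = 1/5

(p,q) = (1/5, 1/3)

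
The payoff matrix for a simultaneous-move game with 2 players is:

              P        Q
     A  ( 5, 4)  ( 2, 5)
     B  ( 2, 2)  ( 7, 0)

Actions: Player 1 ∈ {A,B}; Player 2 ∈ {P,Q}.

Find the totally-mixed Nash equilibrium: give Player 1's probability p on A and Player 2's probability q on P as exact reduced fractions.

P1 mixes 2/3 on A; P2 mixes 5/8 on P

P1 indiff ⇒ q·5+(1-q)·2 = q·2+(1-q)·7 ⇒ q(3) = (1-q)(5) ⇒ q = 5/8
P2 indiff ⇒ p·4+(1-p)·2 = p·5+(1-p)·0 ⇒ p(-1) = (1-p)(-2) ⇒ p = 2/3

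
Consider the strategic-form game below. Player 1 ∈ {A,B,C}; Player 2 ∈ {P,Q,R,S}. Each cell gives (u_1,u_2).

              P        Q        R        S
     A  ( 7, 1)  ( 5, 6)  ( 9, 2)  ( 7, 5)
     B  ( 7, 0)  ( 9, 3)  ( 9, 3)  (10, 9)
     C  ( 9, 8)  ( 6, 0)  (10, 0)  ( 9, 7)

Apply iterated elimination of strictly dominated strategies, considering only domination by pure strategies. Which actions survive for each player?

P1 drop A (C beats it: P:9>7 Q:6>5 R:10>9 S:9>7)
P2 drop Q (S beats it: B:9>3 C:7>0)
P2 drop R (S beats it: B:9>3 C:7>0)
P1→{B,C} P2→{P,S}

Survivors P1:{B,C} P2:{P,S}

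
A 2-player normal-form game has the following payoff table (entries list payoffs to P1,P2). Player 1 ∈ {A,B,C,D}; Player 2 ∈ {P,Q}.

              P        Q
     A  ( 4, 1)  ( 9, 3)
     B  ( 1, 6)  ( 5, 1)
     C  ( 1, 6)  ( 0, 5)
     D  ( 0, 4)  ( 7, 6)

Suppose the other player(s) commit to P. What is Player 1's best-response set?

u_1(A vs P) = 4
u_1(B vs P) = 1
u_1(C vs P) = 1
u_1(D vs P) = 0
max payoff 4 at {A}

BR_1 = {A}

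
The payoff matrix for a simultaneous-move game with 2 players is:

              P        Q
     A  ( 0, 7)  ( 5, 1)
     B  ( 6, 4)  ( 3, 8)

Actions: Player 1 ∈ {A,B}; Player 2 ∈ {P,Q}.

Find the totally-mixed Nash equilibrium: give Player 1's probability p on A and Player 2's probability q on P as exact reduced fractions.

P1 mixes 2/5 on A; P2 mixes 1/4 on P

P1 indiff ⇒ q·0+(1-q)·5 = q·6+(1-q)·3 ⇒ q(-6) = (1-q)(-2) ⇒ q = 1/4
P2 indiff ⇒ p·7+(1-p)·4 = p·1+(1-p)·8 ⇒ p(6) = (1-p)(4) ⇒ p = 2/5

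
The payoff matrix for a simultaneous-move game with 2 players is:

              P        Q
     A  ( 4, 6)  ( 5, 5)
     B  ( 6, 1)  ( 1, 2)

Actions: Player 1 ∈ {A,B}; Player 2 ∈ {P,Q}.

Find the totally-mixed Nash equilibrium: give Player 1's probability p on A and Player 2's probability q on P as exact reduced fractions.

P1 mixes 1/2 on A; P2 mixes 2/3 on P

P1 indiff ⇒ q·4+(1-q)·5 = q·6+(1-q)·1 ⇒ q(-2) = (1-q)(-4) ⇒ q = 2/3
P2 indiff ⇒ p·6+(1-p)·1 = p·5+(1-p)·2 ⇒ p(1) = (1-p)(1) ⇒ p = 1/2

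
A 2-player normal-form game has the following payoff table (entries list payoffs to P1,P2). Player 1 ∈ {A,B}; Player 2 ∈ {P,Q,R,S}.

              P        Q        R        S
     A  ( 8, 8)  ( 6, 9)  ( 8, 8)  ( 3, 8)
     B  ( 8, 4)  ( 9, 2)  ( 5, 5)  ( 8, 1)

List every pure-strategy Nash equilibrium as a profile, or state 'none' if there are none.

Equilibria: none

(A,P): not NE [P2→Q gives 9>8]
(A,Q): not NE [P1→B gives 9>6]
(A,R): not NE [P2→Q gives 9>8]
(A,S): not NE [P1→B gives 8>3; P2→Q gives 9>8]
(B,P): not NE [P2→R gives 5>4]
(B,Q): not NE [P2→R gives 5>2]
(B,R): not NE [P1→A gives 8>5]
(B,S): not NE [P2→R gives 5>1]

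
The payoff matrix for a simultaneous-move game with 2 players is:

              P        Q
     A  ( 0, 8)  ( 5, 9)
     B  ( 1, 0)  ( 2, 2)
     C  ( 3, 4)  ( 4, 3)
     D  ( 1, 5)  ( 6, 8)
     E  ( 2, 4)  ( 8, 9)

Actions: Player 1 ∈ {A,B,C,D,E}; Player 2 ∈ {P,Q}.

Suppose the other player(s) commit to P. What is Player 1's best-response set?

u_1(A vs P) = 0
u_1(B vs P) = 1
u_1(C vs P) = 3
u_1(D vs P) = 1
u_1(E vs P) = 2
max payoff 3 at {C}

argmax u_1 = {C}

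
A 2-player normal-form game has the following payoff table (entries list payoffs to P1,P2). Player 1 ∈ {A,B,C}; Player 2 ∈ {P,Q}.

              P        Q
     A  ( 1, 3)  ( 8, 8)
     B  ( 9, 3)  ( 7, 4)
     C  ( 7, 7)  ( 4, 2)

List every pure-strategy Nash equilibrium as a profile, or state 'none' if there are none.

(A,P): not NE [P1→B gives 9>1; P2→Q gives 8>3]
(A,Q): NE
(B,P): not NE [P2→Q gives 4>3]
(B,Q): not NE [P1→A gives 8>7]
(C,P): not NE [P1→B gives 9>7]
(C,Q): not NE [P1→A gives 8>4; P2→P gives 7>2]

NE set: (A,Q)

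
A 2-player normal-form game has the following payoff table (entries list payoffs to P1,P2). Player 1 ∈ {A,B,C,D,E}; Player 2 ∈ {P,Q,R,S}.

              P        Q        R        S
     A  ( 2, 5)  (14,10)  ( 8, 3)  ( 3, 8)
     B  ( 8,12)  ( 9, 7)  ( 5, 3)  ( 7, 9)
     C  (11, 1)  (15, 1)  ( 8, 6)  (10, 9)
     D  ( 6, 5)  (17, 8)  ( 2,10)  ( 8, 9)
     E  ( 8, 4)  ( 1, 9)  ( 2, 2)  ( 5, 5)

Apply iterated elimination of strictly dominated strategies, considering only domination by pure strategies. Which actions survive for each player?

P1 drop B (C beats it: P:11>8 Q:15>9 R:8>5 S:10>7)
P1 drop E (C beats it: P:11>8 Q:15>1 R:8>2 S:10>5)
P2 drop P (S beats it: A:8>5 C:9>1 D:9>5)
P1→{A,C,D} P2→{Q,R,S}

Survivors P1:{A,C,D} P2:{Q,R,S}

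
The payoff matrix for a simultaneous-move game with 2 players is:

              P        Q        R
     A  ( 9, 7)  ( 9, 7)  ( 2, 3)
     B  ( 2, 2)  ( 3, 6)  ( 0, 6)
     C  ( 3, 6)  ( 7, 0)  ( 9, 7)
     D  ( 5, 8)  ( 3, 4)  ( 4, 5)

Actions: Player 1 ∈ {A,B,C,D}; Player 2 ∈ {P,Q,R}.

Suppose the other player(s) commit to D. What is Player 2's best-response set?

P2 best: {P}

u_2(P vs D) = 8
u_2(Q vs D) = 4
u_2(R vs D) = 5
max payoff 8 at {P}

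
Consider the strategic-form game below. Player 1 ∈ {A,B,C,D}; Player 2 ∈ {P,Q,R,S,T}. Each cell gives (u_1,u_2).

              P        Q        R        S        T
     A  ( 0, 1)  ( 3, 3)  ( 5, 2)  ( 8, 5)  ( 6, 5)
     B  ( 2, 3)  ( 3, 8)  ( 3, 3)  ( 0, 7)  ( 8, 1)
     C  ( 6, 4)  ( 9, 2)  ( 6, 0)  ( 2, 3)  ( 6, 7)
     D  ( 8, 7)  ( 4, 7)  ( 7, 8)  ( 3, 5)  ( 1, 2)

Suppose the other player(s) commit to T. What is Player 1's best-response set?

P1 best: {B}

u_1(A vs T) = 6
u_1(B vs T) = 8
u_1(C vs T) = 6
u_1(D vs T) = 1
max payoff 8 at {B}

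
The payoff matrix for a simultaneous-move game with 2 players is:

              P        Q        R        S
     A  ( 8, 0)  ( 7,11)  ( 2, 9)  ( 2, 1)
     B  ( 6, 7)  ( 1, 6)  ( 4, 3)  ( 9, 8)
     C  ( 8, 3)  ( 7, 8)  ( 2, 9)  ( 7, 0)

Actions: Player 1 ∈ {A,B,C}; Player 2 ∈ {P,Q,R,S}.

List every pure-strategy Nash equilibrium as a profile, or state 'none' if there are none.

(A,P): not NE [P2→Q gives 11>0]
(A,Q): NE
(A,R): not NE [P1→B gives 4>2; P2→Q gives 11>9]
(A,S): not NE [P1→B gives 9>2; P2→Q gives 11>1]
(B,P): not NE [P1→C gives 8>6; P2→S gives 8>7]
(B,Q): not NE [P1→C gives 7>1; P2→S gives 8>6]
(B,R): not NE [P2→S gives 8>3]
(B,S): NE
(C,P): not NE [P2→R gives 9>3]
(C,Q): not NE [P2→R gives 9>8]
(C,R): not NE [P1→B gives 4>2]
(C,S): not NE [P1→B gives 9>7; P2→R gives 9>0]

Nash profiles: (A,Q), (B,S)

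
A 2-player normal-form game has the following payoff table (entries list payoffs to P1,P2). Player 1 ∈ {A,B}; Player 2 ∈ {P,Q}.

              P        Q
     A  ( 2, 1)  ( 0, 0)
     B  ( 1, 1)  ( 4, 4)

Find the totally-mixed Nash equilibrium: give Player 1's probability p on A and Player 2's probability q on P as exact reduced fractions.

p=3/4, q=4/5

P1 indiff ⇒ q·2+(1-q)·0 = q·1+(1-q)·4 ⇒ q(1) = (1-q)(4) ⇒ q = 4/5
P2 indiff ⇒ p·1+(1-p)·1 = p·0+(1-p)·4 ⇒ p(1) = (1-p)(3) ⇒ p = 3/4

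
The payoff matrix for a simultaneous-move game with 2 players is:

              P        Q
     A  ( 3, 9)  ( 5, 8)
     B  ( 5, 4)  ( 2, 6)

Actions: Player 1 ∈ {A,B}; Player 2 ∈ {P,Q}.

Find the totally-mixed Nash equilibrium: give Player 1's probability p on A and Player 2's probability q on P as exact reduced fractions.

(p,q) = (2/3, 3/5)

P1 indiff ⇒ q·3+(1-q)·5 = q·5+(1-q)·2 ⇒ q(-2) = (1-q)(-3) ⇒ q = 3/5
P2 indiff ⇒ p·9+(1-p)·4 = p·8+(1-p)·6 ⇒ p(1) = (1-p)(2) ⇒ p = 2/3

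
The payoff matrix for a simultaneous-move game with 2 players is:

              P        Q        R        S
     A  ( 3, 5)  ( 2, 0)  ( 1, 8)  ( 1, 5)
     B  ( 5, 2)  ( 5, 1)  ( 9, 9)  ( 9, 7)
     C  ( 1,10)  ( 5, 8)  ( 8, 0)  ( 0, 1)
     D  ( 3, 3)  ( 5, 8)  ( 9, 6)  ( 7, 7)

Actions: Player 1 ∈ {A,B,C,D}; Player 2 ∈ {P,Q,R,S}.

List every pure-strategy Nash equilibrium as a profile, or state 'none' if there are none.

(A,P): not NE [P1→B gives 5>3; P2→R gives 8>5]
(A,Q): not NE [P1→D gives 5>2; P2→R gives 8>0]
(A,R): not NE [P1→D gives 9>1]
(A,S): not NE [P1→B gives 9>1; P2→R gives 8>5]
(B,P): not NE [P2→R gives 9>2]
(B,Q): not NE [P2→R gives 9>1]
(B,R): NE
(B,S): not NE [P2→R gives 9>7]
(C,P): not NE [P1→B gives 5>1]
(C,Q): not NE [P2→P gives 10>8]
(C,R): not NE [P1→D gives 9>8; P2→P gives 10>0]
(C,S): not NE [P1→B gives 9>0; P2→P gives 10>1]
(D,P): not NE [P1→B gives 5>3; P2→Q gives 8>3]
(D,Q): NE
(D,R): not NE [P2→Q gives 8>6]
(D,S): not NE [P1→B gives 9>7; P2→Q gives 8>7]

PSNE = {(B,R), (D,Q)}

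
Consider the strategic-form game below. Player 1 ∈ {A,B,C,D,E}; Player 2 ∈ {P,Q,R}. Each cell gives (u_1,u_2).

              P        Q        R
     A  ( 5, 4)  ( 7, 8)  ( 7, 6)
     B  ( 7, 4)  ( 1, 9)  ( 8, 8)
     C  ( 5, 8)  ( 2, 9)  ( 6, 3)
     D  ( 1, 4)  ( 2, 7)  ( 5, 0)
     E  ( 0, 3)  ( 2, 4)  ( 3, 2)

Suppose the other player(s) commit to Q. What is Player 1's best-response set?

argmax u_1 = {A}

u_1(A vs Q) = 7
u_1(B vs Q) = 1
u_1(C vs Q) = 2
u_1(D vs Q) = 2
u_1(E vs Q) = 2
max payoff 7 at {A}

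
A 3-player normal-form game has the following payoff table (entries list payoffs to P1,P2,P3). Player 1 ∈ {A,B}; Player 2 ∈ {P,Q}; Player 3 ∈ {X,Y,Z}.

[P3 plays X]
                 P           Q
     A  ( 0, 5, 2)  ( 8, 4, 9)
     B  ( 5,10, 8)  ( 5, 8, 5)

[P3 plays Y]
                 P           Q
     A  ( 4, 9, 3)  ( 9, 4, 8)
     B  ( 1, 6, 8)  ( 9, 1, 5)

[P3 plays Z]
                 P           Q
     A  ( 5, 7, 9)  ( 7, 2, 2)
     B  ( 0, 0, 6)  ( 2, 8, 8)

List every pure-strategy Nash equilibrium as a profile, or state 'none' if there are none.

NE set: (A,P,Z), (B,P,X)

(A,P,X): not NE [P1→B gives 5>0; P3→Z gives 9>2]
(A,P,Y): not NE [P3→Z gives 9>3]
(A,P,Z): NE
(A,Q,X): not NE [P2→P gives 5>4]
(A,Q,Y): not NE [P2→P gives 9>4; P3→X gives 9>8]
(A,Q,Z): not NE [P2→P gives 7>2; P3→X gives 9>2]
(B,P,X): NE
(B,P,Y): not NE [P1→A gives 4>1]
(B,P,Z): not NE [P1→A gives 5>0; P2→Q gives 8>0; P3→Y gives 8>6]
(B,Q,X): not NE [P1→A gives 8>5; P2→P gives 10>8; P3→Z gives 8>5]
(B,Q,Y): not NE [P2→P gives 6>1; P3→Z gives 8>5]
(B,Q,Z): not NE [P1→A gives 7>2]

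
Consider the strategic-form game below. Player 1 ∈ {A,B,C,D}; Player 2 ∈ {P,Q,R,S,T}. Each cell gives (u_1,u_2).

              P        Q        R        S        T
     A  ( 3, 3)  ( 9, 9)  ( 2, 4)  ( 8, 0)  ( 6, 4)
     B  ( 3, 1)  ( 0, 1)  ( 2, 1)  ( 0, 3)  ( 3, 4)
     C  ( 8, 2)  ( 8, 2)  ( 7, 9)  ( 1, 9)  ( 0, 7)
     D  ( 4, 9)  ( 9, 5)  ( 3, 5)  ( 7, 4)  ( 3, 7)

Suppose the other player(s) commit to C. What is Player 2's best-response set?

u_2(P vs C) = 2
u_2(Q vs C) = 2
u_2(R vs C) = 9
u_2(S vs C) = 9
u_2(T vs C) = 7
max payoff 9 at {R,S}

BR_2 = {R,S}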